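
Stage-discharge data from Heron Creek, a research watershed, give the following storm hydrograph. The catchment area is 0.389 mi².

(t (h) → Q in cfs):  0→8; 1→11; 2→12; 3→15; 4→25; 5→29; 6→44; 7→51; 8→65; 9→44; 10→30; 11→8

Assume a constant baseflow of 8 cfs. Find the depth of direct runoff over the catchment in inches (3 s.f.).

d ≈ 0.980 in

Direct runoff: 0.0, 3.0, 4.0, 7.0, 17.0, 21.0, 36.0, 43.0, 57.0, 36.0, 22.0, 0.0 cfs; ΣQ_DR = 246.0 cfs.
V = ΣQ_DR · Δt = 246.0 × 3600 s = 8.856 × 10^5 ft³.
Over A = 0.389 mi², depth = V / A = 0.980 in.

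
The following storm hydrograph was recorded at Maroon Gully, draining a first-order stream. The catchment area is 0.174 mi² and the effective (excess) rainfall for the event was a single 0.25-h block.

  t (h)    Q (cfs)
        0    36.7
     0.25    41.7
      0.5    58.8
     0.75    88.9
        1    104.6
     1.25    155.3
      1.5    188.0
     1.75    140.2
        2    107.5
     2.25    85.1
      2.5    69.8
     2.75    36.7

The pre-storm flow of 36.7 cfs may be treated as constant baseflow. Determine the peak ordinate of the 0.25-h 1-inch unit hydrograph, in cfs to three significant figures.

Direct runoff: 0.0, 5.0, 22.1, 52.2, 67.9, 118.6, 151.3, 103.5, 70.8, 48.4, 33.1, 0.0 cfs; ΣQ_DR = 672.9 cfs, peak = 151.3 cfs.
Runoff depth d = ΣQ_DR·Δt / A = 672.9 × 900 / (0.174 mi²) = 1.498 in.
The 1-inch UH is the DRH scaled by (1 in)/d, so U_p = 151.3 × 1/1.498 = 101 cfs.

U_p ≈ 101 cfs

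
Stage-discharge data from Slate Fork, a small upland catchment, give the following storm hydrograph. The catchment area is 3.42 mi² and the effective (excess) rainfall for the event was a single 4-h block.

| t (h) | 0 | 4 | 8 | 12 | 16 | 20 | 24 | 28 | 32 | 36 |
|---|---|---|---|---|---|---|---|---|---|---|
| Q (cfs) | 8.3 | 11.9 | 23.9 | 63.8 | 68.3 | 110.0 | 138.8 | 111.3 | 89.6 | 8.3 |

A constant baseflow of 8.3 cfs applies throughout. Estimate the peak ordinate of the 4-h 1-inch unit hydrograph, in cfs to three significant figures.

Direct runoff: 0.0, 3.6, 15.6, 55.5, 60.0, 101.7, 130.5, 103.0, 81.3, 0.0 cfs; ΣQ_DR = 551.2 cfs, peak = 130.5 cfs.
Runoff depth d = ΣQ_DR·Δt / A = 551.2 × 14400 / (3.42 mi²) = 0.9990 in.
The 1-inch UH is the DRH scaled by (1 in)/d, so U_p = 130.5 × 1/0.9990 = 131 cfs.

U_p ≈ 131 cfs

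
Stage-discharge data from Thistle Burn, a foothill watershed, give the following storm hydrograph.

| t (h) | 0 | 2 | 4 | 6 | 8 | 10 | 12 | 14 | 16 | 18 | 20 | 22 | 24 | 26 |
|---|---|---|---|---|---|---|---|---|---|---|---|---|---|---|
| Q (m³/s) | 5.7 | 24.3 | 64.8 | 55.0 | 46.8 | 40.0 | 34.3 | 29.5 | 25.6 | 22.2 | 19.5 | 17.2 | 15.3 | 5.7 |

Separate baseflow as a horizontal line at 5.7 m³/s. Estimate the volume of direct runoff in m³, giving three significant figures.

Direct-runoff ordinates (Q − Q_b): 0.0, 18.6, 59.1, 49.3, 41.1, 34.3, 28.6, 23.8, 19.9, 16.5, 13.8, 11.5, 9.6, 0.0 m³/s.
ΣQ_DR = 326.1 m³/s.
With Δt = 2 h = 7200 s, V = ΣQ_DR · Δt = 326.1 × 7200 = 2.35 × 10^6 m³.

V ≈ 2.35 × 10^6 m³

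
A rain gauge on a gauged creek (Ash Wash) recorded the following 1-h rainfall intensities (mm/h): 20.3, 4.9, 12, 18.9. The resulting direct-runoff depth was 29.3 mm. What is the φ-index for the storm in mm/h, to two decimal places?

Only the 3 blocks with intensity above φ contribute runoff: 20.3, 12, 18.9 mm/h.
Σ(I−φ)·Δt = d  ⇒  (20.3+12+18.9 − 3φ)·1 = 29.3
φ = (51.20 − 29.3/1) / 3 = 7.30 mm/h.

φ ≈ 7.30 mm/h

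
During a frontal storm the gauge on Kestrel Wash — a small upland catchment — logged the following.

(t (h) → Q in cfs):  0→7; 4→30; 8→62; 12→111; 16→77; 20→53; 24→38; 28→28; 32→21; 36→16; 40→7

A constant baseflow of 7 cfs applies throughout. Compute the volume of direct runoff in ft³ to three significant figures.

Direct-runoff ordinates (Q − Q_b): 0.0, 23.0, 55.0, 104.0, 70.0, 46.0, 31.0, 21.0, 14.0, 9.0, 0.0 cfs.
ΣQ_DR = 373.0 cfs.
With Δt = 4 h = 14400 s, V = ΣQ_DR · Δt = 373.0 × 14400 = 5.37 × 10^6 ft³.

V ≈ 5.37 × 10^6 ft³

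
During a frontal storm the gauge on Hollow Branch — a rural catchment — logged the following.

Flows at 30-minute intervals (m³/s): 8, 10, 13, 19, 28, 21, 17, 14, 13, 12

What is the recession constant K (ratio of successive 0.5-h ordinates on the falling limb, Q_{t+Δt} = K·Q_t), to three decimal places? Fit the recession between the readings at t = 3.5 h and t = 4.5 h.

Using the recession-limb readings at t = 3.5 h and t = 4.5 h: Q falls from 14 to 12 m³/s over 2 intervals.
K = (Q₂/Q₁)^(1/2) = (12/14)^(1/2) = 0.926.

K ≈ 0.926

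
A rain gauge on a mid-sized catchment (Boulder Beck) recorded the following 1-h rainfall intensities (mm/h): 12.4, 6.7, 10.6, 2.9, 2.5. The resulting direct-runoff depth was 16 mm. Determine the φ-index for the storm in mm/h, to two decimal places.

Only the 3 blocks with intensity above φ contribute runoff: 12.4, 6.7, 10.6 mm/h.
Σ(I−φ)·Δt = d  ⇒  (12.4+6.7+10.6 − 3φ)·1 = 16
φ = (29.70 − 16/1) / 3 = 4.57 mm/h.

φ ≈ 4.57 mm/h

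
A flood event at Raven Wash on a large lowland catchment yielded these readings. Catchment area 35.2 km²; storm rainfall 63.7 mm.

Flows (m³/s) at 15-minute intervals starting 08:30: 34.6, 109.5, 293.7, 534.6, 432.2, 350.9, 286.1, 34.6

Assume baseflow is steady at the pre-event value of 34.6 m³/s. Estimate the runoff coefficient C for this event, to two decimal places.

ΣQ_DR = 1799 m³/s; V = ΣQ_DR·Δt = 1.619 × 10^6 m³.
Runoff depth d = V / A = 46.01 mm.
C = d / P = 46.01 / 63.7 = 0.72.

C ≈ 0.72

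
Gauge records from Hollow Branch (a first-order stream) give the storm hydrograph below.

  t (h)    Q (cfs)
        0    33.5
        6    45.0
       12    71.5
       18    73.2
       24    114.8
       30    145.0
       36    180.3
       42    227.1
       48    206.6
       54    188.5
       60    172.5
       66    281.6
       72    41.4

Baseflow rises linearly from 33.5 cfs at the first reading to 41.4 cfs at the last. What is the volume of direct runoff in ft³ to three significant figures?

V ≈ 2.80 × 10^7 ft³

Direct-runoff ordinates (Q − Q_b): 0.00, 10.84, 36.68, 37.73, 78.67, 108.21, 142.85, 188.99, 167.83, 149.07, 132.42, 240.86, 0.00 cfs.
ΣQ_DR = 1294 cfs.
With Δt = 6 h = 21600 s, V = ΣQ_DR · Δt = 1294 × 21600 = 2.80 × 10^7 ft³.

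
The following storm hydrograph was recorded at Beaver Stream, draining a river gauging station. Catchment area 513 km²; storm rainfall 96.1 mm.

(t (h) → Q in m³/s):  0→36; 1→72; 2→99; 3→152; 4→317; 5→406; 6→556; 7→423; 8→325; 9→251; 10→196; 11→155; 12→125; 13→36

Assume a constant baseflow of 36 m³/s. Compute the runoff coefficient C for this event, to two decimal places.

ΣQ_DR = 2645 m³/s; V = ΣQ_DR·Δt = 9.522 × 10^6 m³.
Runoff depth d = V / A = 18.56 mm.
C = d / P = 18.56 / 96.1 = 0.19.

C ≈ 0.19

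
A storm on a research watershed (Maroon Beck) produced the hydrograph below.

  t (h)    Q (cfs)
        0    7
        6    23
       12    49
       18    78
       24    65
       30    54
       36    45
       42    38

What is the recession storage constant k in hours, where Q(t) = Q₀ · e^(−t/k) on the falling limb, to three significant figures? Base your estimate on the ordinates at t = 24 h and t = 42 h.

k ≈ 33.5 h

On the falling limb, Q drops from 65 to 38 cfs between t = 24 h and t = 42 h (Δt = 18 h).
k = −Δt / ln(Q₂/Q₁) = −18 / ln(38/65) = 33.5 h.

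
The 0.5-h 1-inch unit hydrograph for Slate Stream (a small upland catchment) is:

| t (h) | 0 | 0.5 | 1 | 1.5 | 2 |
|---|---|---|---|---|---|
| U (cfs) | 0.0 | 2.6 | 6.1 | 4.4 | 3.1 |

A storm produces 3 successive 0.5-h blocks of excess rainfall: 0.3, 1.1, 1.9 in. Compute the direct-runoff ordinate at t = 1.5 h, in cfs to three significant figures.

Q ≈ 13.0 cfs

By discrete convolution, Q_j = Σ (P_i / 1 in) · U_{j−i}.
At t = 1.5 h (j=3): Q = (0.3/1)·4.4 + (1.1/1)·6.1 + (1.9/1)·2.6 = 13.0 cfs.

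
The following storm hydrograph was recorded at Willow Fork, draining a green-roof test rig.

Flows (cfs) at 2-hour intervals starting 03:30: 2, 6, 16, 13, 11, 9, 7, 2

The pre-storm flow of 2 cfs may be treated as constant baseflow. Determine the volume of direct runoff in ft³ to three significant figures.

V ≈ 3.60 × 10^5 ft³

Direct-runoff ordinates (Q − Q_b): 0.0, 4.0, 14.0, 11.0, 9.0, 7.0, 5.0, 0.0 cfs.
ΣQ_DR = 50.00 cfs.
With Δt = 2 h = 7200 s, V = ΣQ_DR · Δt = 50.00 × 7200 = 3.60 × 10^5 ft³.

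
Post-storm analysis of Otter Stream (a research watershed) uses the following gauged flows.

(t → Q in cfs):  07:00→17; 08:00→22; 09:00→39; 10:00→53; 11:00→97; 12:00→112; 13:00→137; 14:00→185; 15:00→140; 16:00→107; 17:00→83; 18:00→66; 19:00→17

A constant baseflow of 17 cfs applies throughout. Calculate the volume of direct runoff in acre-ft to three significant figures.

V ≈ 70.6 acre-ft

Direct-runoff ordinates (Q − Q_b): 0.0, 5.0, 22.0, 36.0, 80.0, 95.0, 120.0, 168.0, 123.0, 90.0, 66.0, 49.0, 0.0 cfs.
ΣQ_DR = 854.0 cfs.
With Δt = 1 h = 3600 s, V = ΣQ_DR · Δt = 854.0 × 3600 = 3.07 × 10^6 ft³ = 70.6 acre-ft.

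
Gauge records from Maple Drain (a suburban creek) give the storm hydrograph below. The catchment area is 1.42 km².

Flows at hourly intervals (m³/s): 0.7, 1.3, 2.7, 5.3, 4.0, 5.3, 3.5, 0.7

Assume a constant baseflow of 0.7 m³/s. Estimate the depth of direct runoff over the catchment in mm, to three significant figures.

Direct runoff: 0.0, 0.6, 2.0, 4.6, 3.3, 4.6, 2.8, 0.0 m³/s; ΣQ_DR = 17.90 m³/s.
V = ΣQ_DR · Δt = 17.90 × 3600 s = 64440 m³.
Over A = 1.42 km², depth = V / A = 45.4 mm.

d ≈ 45.4 mm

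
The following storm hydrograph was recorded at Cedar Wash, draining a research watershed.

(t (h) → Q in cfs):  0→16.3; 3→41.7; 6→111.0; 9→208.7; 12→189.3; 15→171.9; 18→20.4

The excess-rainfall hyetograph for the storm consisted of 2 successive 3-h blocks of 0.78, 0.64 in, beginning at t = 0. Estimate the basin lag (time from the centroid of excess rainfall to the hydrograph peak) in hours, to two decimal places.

t_L ≈ 6.15 h

Centroid of excess rainfall: t_c = Σ P_i·t̄_i / ΣP_i = 2.8521 h (block centres at 1.5, 4.5 h).
Hydrograph peak occurs at t = 9 h, so basin lag t_L = 9 − 2.8521 = 6.15 h.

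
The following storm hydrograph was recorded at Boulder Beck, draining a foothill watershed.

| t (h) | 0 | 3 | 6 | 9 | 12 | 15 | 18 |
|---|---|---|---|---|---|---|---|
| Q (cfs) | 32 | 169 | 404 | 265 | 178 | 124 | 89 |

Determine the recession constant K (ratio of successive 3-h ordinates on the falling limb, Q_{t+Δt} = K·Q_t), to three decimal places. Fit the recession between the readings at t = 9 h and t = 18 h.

Using the recession-limb readings at t = 9 h and t = 18 h: Q falls from 265 to 89 cfs over 3 intervals.
K = (Q₂/Q₁)^(1/3) = (89/265)^(1/3) = 0.695.

K ≈ 0.695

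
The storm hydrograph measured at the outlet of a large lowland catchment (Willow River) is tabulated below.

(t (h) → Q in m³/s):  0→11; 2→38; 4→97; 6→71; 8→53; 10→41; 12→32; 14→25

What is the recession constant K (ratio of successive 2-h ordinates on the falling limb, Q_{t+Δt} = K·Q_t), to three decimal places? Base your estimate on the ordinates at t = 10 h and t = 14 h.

K ≈ 0.781

Using the recession-limb readings at t = 10 h and t = 14 h: Q falls from 41 to 25 m³/s over 2 intervals.
K = (Q₂/Q₁)^(1/2) = (25/41)^(1/2) = 0.781.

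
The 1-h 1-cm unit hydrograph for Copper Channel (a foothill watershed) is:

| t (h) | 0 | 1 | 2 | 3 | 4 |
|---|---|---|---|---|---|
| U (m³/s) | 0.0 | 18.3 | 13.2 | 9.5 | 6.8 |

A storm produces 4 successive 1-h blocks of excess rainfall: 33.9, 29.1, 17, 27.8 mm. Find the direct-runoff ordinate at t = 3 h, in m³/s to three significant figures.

Q ≈ 102 m³/s

By discrete convolution, Q_j = Σ (P_i / 10 mm) · U_{j−i}.
At t = 3 h (j=3): Q = (33.9/10)·9.5 + (29.1/10)·13.2 + (17/10)·18.3 + (27.8/10)·0.0 = 102 m³/s.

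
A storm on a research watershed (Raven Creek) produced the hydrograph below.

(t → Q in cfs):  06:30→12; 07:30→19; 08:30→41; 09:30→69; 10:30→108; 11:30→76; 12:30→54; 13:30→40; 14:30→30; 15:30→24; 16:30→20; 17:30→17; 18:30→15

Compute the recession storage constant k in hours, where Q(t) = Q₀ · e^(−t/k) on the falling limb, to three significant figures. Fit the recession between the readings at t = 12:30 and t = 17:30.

On the falling limb, Q drops from 54 to 17 cfs between t = 12:30 and t = 17:30 (Δt = 5 h).
k = −Δt / ln(Q₂/Q₁) = −5 / ln(17/54) = 4.33 h.

k ≈ 4.33 h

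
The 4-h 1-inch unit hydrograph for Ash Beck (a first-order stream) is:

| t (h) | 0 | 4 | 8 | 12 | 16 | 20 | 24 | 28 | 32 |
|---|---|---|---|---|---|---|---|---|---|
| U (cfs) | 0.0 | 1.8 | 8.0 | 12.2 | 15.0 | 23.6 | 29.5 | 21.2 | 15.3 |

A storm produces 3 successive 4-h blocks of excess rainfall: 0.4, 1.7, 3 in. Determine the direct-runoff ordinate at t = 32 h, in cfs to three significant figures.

By discrete convolution, Q_j = Σ (P_i / 1 in) · U_{j−i}.
At t = 32 h (j=8): Q = (0.4/1)·15.3 + (1.7/1)·21.2 + (3/1)·29.5 = 131 cfs.

Q ≈ 131 cfs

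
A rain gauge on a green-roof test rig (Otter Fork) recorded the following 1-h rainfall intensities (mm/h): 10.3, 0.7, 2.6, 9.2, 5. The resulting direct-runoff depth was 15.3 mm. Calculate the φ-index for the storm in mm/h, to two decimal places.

Only the 3 blocks with intensity above φ contribute runoff: 10.3, 9.2, 5 mm/h.
Σ(I−φ)·Δt = d  ⇒  (10.3+9.2+5 − 3φ)·1 = 15.3
φ = (24.50 − 15.3/1) / 3 = 3.07 mm/h.

φ ≈ 3.07 mm/h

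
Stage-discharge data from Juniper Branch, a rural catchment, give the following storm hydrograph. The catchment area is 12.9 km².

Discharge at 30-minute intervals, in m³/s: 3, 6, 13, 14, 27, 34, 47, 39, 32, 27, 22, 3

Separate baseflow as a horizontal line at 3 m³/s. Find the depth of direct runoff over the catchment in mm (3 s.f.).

d ≈ 32.2 mm

Direct runoff: 0.0, 3.0, 10.0, 11.0, 24.0, 31.0, 44.0, 36.0, 29.0, 24.0, 19.0, 0.0 m³/s; ΣQ_DR = 231.0 m³/s.
V = ΣQ_DR · Δt = 231.0 × 1800 s = 4.158 × 10^5 m³.
Over A = 12.9 km², depth = V / A = 32.2 mm.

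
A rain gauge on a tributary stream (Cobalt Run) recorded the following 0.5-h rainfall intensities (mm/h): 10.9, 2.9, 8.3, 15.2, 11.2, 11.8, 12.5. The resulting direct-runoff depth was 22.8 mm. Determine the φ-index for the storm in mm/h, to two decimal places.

Only the 6 blocks with intensity above φ contribute runoff: 10.9, 8.3, 15.2, 11.2, 11.8, 12.5 mm/h.
Σ(I−φ)·Δt = d  ⇒  (10.9+8.3+15.2+11.2+11.8+12.5 − 6φ)·0.5 = 22.8
φ = (69.90 − 22.8/0.5) / 6 = 4.05 mm/h.

φ ≈ 4.05 mm/h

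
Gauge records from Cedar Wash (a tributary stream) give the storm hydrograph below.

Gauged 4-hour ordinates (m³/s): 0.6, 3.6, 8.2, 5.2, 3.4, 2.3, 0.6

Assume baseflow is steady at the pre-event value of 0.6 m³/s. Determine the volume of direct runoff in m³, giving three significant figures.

V ≈ 2.84 × 10^5 m³

Direct-runoff ordinates (Q − Q_b): 0.0, 3.0, 7.6, 4.6, 2.8, 1.7, 0.0 m³/s.
ΣQ_DR = 19.70 m³/s.
With Δt = 4 h = 14400 s, V = ΣQ_DR · Δt = 19.70 × 14400 = 2.84 × 10^5 m³.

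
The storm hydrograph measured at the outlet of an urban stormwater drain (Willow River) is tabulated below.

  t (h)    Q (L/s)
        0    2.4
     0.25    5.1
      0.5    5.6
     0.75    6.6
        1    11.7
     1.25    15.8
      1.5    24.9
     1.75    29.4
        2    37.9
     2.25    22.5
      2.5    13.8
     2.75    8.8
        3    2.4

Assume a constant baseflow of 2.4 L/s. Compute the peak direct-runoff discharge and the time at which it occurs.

Q_p = 35.5 L/s at t = 2 h

Subtracting baseflow gives direct-runoff ordinates: 0.0, 2.7, 3.2, 4.2, 9.3, 13.4, 22.5, 27.0, 35.5, 20.1, 11.4, 6.4, 0.0 L/s.
The maximum is 35.5 L/s, occurring at the reading for t = 2 h.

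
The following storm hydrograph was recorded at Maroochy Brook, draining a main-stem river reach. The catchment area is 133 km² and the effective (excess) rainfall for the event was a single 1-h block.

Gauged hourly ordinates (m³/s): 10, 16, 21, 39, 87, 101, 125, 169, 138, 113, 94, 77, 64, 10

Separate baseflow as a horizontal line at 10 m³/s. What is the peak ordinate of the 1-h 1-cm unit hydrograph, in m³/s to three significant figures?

Direct runoff: 0.0, 6.0, 11.0, 29.0, 77.0, 91.0, 115.0, 159.0, 128.0, 103.0, 84.0, 67.0, 54.0, 0.0 m³/s; ΣQ_DR = 924.0 m³/s, peak = 159.0 m³/s.
Runoff depth d = ΣQ_DR·Δt / A = 924.0 × 3600 / (133 km²) = 25.01 mm.
The 1-cm UH is the DRH scaled by (10 mm)/d, so U_p = 159.0 × 10/25.01 = 63.6 m³/s.

U_p ≈ 63.6 m³/s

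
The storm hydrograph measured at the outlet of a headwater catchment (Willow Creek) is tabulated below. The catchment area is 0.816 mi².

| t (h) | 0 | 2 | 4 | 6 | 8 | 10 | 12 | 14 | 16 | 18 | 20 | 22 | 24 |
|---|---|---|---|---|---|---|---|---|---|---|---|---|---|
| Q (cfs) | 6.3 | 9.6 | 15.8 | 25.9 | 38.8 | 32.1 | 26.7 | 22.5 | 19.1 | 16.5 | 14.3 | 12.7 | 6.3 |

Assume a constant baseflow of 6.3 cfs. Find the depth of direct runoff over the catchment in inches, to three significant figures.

d ≈ 0.626 in

Direct runoff: 0.0, 3.3, 9.5, 19.6, 32.5, 25.8, 20.4, 16.2, 12.8, 10.2, 8.0, 6.4, 0.0 cfs; ΣQ_DR = 164.7 cfs.
V = ΣQ_DR · Δt = 164.7 × 7200 s = 1.186 × 10^6 ft³.
Over A = 0.816 mi², depth = V / A = 0.626 in.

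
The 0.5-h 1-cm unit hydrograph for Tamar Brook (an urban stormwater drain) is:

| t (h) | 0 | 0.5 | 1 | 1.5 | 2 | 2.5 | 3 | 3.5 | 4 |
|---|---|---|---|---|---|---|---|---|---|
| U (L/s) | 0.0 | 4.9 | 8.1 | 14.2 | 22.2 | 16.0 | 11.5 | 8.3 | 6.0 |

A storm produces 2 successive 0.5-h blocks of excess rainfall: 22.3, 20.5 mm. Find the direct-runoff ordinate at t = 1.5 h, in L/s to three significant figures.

Q ≈ 48.3 L/s

By discrete convolution, Q_j = Σ (P_i / 10 mm) · U_{j−i}.
At t = 1.5 h (j=3): Q = (22.3/10)·14.2 + (20.5/10)·8.1 = 48.3 L/s.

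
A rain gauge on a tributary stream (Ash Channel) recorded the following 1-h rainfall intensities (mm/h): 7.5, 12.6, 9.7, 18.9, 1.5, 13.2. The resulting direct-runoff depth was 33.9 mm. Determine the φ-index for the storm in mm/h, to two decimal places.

φ ≈ 5.60 mm/h

Only the 5 blocks with intensity above φ contribute runoff: 7.5, 12.6, 9.7, 18.9, 13.2 mm/h.
Σ(I−φ)·Δt = d  ⇒  (7.5+12.6+9.7+18.9+13.2 − 5φ)·1 = 33.9
φ = (61.90 − 33.9/1) / 5 = 5.60 mm/h.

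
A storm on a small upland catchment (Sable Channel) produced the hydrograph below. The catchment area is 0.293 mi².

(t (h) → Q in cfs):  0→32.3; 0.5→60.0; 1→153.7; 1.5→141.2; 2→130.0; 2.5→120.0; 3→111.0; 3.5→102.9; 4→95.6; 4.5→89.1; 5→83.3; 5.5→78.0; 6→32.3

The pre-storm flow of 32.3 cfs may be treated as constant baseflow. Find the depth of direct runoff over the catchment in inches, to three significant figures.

Direct runoff: 0.0, 27.7, 121.4, 108.9, 97.7, 87.7, 78.7, 70.6, 63.3, 56.8, 51.0, 45.7, 0.0 cfs; ΣQ_DR = 809.5 cfs.
V = ΣQ_DR · Δt = 809.5 × 1800 s = 1.457 × 10^6 ft³.
Over A = 0.293 mi², depth = V / A = 2.14 in.

d ≈ 2.14 in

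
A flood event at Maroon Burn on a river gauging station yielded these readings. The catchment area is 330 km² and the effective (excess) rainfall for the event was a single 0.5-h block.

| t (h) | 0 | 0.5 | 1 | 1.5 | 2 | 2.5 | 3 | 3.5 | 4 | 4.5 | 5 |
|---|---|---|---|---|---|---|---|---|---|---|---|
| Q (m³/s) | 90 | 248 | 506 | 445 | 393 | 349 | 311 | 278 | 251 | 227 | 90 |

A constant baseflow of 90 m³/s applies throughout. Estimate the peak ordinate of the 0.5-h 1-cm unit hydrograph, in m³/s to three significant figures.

Direct runoff: 0.0, 158.0, 416.0, 355.0, 303.0, 259.0, 221.0, 188.0, 161.0, 137.0, 0.0 m³/s; ΣQ_DR = 2198 m³/s, peak = 416.0 m³/s.
Runoff depth d = ΣQ_DR·Δt / A = 2198 × 1800 / (330 km²) = 11.99 mm.
The 1-cm UH is the DRH scaled by (10 mm)/d, so U_p = 416.0 × 10/11.99 = 347 m³/s.

U_p ≈ 347 m³/s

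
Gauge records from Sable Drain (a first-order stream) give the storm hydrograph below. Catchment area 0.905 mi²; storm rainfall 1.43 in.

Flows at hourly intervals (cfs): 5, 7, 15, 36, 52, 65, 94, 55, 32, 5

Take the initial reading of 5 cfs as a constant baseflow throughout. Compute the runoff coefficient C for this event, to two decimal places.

ΣQ_DR = 316.0 cfs; V = ΣQ_DR·Δt = 1.138 × 10^6 ft³.
Runoff depth d = V / A = 0.5411 in.
C = d / P = 0.5411 / 1.43 = 0.38.

C ≈ 0.38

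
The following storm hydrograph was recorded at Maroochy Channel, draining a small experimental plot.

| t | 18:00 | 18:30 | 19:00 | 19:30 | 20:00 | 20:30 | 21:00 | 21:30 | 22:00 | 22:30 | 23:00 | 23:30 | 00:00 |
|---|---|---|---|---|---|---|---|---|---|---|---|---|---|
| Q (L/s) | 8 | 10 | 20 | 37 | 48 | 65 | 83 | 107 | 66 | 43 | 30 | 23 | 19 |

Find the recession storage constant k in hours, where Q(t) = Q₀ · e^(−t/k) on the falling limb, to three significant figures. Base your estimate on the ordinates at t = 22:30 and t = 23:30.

On the falling limb, Q drops from 43 to 23 L/s between t = 22:30 and t = 23:30 (Δt = 1 h).
k = −Δt / ln(Q₂/Q₁) = −1 / ln(23/43) = 1.60 h.

k ≈ 1.60 h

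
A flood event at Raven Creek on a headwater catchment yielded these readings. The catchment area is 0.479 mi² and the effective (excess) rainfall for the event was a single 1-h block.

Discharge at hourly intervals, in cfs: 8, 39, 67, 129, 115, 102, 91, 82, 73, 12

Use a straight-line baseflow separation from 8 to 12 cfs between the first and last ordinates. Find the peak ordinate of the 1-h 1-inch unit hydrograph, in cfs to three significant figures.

Direct runoff: 0.00, 30.56, 58.11, 119.67, 105.22, 91.78, 80.33, 70.89, 61.44, 0.00 cfs; ΣQ_DR = 618.0 cfs, peak = 119.67 cfs.
Runoff depth d = ΣQ_DR·Δt / A = 618.0 × 3600 / (0.479 mi²) = 1.999 in.
The 1-inch UH is the DRH scaled by (1 in)/d, so U_p = 119.67 × 1/1.999 = 59.9 cfs.

U_p ≈ 59.9 cfs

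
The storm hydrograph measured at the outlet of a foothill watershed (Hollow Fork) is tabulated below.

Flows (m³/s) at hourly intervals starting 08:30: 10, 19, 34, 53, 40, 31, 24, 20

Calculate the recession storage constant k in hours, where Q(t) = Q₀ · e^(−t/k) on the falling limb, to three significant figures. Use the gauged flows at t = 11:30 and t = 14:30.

On the falling limb, Q drops from 53 to 24 m³/s between t = 11:30 and t = 14:30 (Δt = 3 h).
k = −Δt / ln(Q₂/Q₁) = −3 / ln(24/53) = 3.79 h.

k ≈ 3.79 h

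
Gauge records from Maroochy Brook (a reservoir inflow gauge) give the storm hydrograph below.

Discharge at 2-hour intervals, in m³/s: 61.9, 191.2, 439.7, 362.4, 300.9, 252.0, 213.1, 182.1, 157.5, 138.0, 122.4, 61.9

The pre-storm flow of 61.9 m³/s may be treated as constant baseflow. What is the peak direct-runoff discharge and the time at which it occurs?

Subtracting baseflow gives direct-runoff ordinates: 0.0, 129.3, 377.8, 300.5, 239.0, 190.1, 151.2, 120.2, 95.6, 76.1, 60.5, 0.0 m³/s.
The maximum is 377.8 m³/s, occurring at the reading for t = 4 h.

Q_p = 377.8 m³/s at t = 4 h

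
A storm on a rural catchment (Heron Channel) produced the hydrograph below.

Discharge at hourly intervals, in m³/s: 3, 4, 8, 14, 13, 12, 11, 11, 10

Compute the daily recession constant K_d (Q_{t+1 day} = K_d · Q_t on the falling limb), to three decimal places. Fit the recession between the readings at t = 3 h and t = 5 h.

Between t = 3 h and t = 5 h the flow falls from 14 to 12 m³/s over 2×1 h = 2 h.
Per-interval ratio K = (12/14)^(1/2) = 0.9258; K_d = K^(24/1) = 0.157.

K_d ≈ 0.157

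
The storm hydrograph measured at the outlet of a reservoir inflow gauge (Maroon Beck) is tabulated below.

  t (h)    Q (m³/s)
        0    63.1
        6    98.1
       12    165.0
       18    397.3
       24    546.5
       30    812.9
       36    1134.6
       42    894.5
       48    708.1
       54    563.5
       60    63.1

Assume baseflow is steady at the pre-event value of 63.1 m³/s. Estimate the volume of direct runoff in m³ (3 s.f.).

Direct-runoff ordinates (Q − Q_b): 0.0, 35.0, 101.9, 334.2, 483.4, 749.8, 1071.5, 831.4, 645.0, 500.4, 0.0 m³/s.
ΣQ_DR = 4753 m³/s.
With Δt = 6 h = 21600 s, V = ΣQ_DR · Δt = 4753 × 21600 = 1.03 × 10^8 m³.

V ≈ 1.03 × 10^8 m³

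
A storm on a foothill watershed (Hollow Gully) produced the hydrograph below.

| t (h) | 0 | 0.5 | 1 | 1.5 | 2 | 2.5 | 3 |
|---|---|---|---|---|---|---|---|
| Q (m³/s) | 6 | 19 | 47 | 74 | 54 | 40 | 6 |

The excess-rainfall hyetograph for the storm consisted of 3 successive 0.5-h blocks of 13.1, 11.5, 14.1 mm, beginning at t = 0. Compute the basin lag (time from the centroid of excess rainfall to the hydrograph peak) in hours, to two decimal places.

t_L ≈ 0.74 h

Centroid of excess rainfall: t_c = Σ P_i·t̄_i / ΣP_i = 0.7629 h (block centres at 0.25, 0.75, 1.25 h).
Hydrograph peak occurs at t = 1.5 h, so basin lag t_L = 1.5 − 0.7629 = 0.74 h.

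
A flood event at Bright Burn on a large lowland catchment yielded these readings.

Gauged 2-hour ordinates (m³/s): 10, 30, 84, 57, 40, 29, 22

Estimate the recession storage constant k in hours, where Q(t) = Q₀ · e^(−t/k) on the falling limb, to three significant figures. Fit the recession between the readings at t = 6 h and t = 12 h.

k ≈ 6.30 h

On the falling limb, Q drops from 57 to 22 m³/s between t = 6 h and t = 12 h (Δt = 6 h).
k = −Δt / ln(Q₂/Q₁) = −6 / ln(22/57) = 6.30 h.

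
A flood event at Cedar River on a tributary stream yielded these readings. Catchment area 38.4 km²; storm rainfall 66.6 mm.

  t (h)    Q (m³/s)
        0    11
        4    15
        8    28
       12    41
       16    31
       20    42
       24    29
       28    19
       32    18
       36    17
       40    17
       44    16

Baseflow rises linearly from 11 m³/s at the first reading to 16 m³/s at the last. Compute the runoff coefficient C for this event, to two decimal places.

C ≈ 0.69

ΣQ_DR = 122.0 m³/s; V = ΣQ_DR·Δt = 1.757 × 10^6 m³.
Runoff depth d = V / A = 45.75 mm.
C = d / P = 45.75 / 66.6 = 0.69.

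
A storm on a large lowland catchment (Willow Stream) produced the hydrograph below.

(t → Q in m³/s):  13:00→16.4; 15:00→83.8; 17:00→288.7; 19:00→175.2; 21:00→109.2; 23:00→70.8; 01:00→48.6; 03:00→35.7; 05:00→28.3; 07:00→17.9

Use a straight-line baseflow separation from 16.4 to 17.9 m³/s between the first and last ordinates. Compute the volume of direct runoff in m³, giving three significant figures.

Direct-runoff ordinates (Q − Q_b): 0.00, 67.23, 271.97, 158.30, 92.13, 53.57, 31.20, 18.13, 10.57, 0.00 m³/s.
ΣQ_DR = 703.1 m³/s.
With Δt = 2 h = 7200 s, V = ΣQ_DR · Δt = 703.1 × 7200 = 5.06 × 10^6 m³.

V ≈ 5.06 × 10^6 m³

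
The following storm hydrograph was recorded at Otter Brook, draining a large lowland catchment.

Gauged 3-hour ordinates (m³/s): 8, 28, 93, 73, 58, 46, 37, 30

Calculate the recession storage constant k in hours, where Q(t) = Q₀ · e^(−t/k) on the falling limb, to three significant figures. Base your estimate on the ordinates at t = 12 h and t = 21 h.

On the falling limb, Q drops from 58 to 30 m³/s between t = 12 h and t = 21 h (Δt = 9 h).
k = −Δt / ln(Q₂/Q₁) = −9 / ln(30/58) = 13.7 h.

k ≈ 13.7 h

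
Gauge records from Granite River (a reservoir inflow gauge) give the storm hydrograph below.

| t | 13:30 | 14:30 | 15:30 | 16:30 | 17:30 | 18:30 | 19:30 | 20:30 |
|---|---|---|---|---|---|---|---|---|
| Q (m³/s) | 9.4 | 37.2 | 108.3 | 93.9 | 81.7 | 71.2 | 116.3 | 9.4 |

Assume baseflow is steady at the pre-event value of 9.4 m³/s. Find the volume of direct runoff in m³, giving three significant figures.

V ≈ 1.63 × 10^6 m³

Direct-runoff ordinates (Q − Q_b): 0.0, 27.8, 98.9, 84.5, 72.3, 61.8, 106.9, 0.0 m³/s.
ΣQ_DR = 452.2 m³/s.
With Δt = 1 h = 3600 s, V = ΣQ_DR · Δt = 452.2 × 3600 = 1.63 × 10^6 m³.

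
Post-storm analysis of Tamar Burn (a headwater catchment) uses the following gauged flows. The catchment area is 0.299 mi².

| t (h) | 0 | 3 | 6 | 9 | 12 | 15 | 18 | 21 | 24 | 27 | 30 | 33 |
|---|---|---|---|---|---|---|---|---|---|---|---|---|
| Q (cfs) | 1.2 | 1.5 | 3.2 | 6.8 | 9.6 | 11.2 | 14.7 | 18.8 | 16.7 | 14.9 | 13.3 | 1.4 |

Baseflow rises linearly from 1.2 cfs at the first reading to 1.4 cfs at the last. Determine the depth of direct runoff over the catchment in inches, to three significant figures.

d ≈ 1.52 in

Direct runoff: 0.00, 0.28, 1.96, 5.55, 8.33, 9.91, 13.39, 17.47, 15.35, 13.54, 11.92, 0.00 cfs; ΣQ_DR = 97.70 cfs.
V = ΣQ_DR · Δt = 97.70 × 10800 s = 1.055 × 10^6 ft³.
Over A = 0.299 mi², depth = V / A = 1.52 in.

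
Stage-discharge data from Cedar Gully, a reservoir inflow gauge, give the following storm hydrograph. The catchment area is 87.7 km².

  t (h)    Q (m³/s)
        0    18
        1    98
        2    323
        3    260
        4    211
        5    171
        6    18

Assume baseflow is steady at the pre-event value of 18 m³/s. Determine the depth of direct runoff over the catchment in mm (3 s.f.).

d ≈ 39.9 mm

Direct runoff: 0.0, 80.0, 305.0, 242.0, 193.0, 153.0, 0.0 m³/s; ΣQ_DR = 973.0 m³/s.
V = ΣQ_DR · Δt = 973.0 × 3600 s = 3.503 × 10^6 m³.
Over A = 87.7 km², depth = V / A = 39.9 mm.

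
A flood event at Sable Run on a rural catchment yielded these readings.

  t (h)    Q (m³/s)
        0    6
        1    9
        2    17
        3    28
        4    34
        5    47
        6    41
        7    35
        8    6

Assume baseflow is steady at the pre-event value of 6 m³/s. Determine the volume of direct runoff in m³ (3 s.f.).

V ≈ 6.08 × 10^5 m³

Direct-runoff ordinates (Q − Q_b): 0.0, 3.0, 11.0, 22.0, 28.0, 41.0, 35.0, 29.0, 0.0 m³/s.
ΣQ_DR = 169.0 m³/s.
With Δt = 1 h = 3600 s, V = ΣQ_DR · Δt = 169.0 × 3600 = 6.08 × 10^5 m³.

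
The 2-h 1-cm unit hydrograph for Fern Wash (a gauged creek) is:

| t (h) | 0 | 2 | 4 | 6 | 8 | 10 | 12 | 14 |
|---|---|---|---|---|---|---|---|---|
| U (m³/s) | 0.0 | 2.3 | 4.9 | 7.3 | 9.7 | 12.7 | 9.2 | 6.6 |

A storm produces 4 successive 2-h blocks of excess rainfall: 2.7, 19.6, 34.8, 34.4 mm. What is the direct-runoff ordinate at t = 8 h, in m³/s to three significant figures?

By discrete convolution, Q_j = Σ (P_i / 10 mm) · U_{j−i}.
At t = 8 h (j=4): Q = (2.7/10)·9.7 + (19.6/10)·7.3 + (34.8/10)·4.9 + (34.4/10)·2.3 = 41.9 m³/s.

Q ≈ 41.9 m³/s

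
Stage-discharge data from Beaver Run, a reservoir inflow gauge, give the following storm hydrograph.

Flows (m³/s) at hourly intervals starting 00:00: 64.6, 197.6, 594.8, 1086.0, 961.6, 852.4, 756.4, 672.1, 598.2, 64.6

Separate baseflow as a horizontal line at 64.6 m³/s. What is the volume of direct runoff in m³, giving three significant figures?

Direct-runoff ordinates (Q − Q_b): 0.0, 133.0, 530.2, 1021.4, 897.0, 787.8, 691.8, 607.5, 533.6, 0.0 m³/s.
ΣQ_DR = 5202 m³/s.
With Δt = 1 h = 3600 s, V = ΣQ_DR · Δt = 5202 × 3600 = 1.87 × 10^7 m³.

V ≈ 1.87 × 10^7 m³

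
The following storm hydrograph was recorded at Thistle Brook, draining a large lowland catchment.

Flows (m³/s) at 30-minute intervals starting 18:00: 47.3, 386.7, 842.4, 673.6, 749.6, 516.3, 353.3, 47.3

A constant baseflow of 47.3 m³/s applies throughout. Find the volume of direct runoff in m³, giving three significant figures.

V ≈ 5.83 × 10^6 m³

Direct-runoff ordinates (Q − Q_b): 0.0, 339.4, 795.1, 626.3, 702.3, 469.0, 306.0, 0.0 m³/s.
ΣQ_DR = 3238 m³/s.
With Δt = 0.5 h = 1800 s, V = ΣQ_DR · Δt = 3238 × 1800 = 5.83 × 10^6 m³.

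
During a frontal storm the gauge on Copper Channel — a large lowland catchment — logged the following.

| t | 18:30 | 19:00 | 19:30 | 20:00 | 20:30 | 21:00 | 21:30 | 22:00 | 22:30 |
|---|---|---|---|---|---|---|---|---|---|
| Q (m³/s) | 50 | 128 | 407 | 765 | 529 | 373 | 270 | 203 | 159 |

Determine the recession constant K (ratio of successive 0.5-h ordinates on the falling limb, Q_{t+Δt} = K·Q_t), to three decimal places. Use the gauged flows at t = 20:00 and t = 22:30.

K ≈ 0.730

Using the recession-limb readings at t = 20:00 and t = 22:30: Q falls from 765 to 159 m³/s over 5 intervals.
K = (Q₂/Q₁)^(1/5) = (159/765)^(1/5) = 0.730.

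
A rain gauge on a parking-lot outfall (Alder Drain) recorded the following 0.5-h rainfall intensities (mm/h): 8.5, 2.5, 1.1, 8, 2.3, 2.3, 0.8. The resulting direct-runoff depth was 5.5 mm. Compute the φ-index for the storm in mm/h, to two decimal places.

Only the 2 blocks with intensity above φ contribute runoff: 8.5, 8 mm/h.
Σ(I−φ)·Δt = d  ⇒  (8.5+8 − 2φ)·0.5 = 5.5
φ = (16.50 − 5.5/0.5) / 2 = 2.75 mm/h.

φ ≈ 2.75 mm/h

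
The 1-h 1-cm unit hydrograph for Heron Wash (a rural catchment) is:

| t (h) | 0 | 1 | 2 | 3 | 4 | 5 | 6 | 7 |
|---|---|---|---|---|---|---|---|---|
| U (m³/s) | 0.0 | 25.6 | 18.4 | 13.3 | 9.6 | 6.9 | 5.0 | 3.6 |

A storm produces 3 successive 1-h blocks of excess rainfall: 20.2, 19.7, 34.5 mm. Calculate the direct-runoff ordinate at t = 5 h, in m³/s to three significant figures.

Q ≈ 78.7 m³/s

By discrete convolution, Q_j = Σ (P_i / 10 mm) · U_{j−i}.
At t = 5 h (j=5): Q = (20.2/10)·6.9 + (19.7/10)·9.6 + (34.5/10)·13.3 = 78.7 m³/s.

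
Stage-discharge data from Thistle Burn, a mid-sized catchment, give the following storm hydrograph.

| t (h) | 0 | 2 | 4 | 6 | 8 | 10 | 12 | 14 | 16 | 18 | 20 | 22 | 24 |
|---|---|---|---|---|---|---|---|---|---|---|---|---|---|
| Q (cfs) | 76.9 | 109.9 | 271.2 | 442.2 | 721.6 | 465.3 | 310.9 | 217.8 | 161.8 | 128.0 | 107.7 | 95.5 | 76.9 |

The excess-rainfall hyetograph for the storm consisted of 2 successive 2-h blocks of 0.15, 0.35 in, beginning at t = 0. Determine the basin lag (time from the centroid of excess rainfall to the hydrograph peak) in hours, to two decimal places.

t_L ≈ 5.60 h

Centroid of excess rainfall: t_c = Σ P_i·t̄_i / ΣP_i = 2.4000 h (block centres at 1, 3 h).
Hydrograph peak occurs at t = 8 h, so basin lag t_L = 8 − 2.4000 = 5.60 h.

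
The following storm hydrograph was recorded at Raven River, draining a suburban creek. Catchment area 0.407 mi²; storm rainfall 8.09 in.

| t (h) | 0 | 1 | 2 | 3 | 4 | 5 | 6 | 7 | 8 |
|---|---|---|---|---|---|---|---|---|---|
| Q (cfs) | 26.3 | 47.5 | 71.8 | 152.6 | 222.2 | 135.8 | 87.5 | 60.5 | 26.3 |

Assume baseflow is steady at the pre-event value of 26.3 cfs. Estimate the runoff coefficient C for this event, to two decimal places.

ΣQ_DR = 593.8 cfs; V = ΣQ_DR·Δt = 2.138 × 10^6 ft³.
Runoff depth d = V / A = 2.261 in.
C = d / P = 2.261 / 8.09 = 0.28.

C ≈ 0.28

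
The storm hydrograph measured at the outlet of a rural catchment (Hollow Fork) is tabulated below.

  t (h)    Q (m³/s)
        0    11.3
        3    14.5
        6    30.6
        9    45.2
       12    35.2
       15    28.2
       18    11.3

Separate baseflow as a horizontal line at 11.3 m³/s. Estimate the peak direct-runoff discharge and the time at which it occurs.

Subtracting baseflow gives direct-runoff ordinates: 0.0, 3.2, 19.3, 33.9, 23.9, 16.9, 0.0 m³/s.
The maximum is 33.9 m³/s, occurring at the reading for t = 9 h.

Q_p = 33.9 m³/s at t = 9 h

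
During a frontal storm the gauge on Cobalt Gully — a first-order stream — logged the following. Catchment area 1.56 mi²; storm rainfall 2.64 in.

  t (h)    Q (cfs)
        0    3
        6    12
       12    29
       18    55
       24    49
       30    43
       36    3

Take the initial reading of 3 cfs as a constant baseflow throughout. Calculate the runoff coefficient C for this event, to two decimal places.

ΣQ_DR = 173.0 cfs; V = ΣQ_DR·Δt = 3.737 × 10^6 ft³.
Runoff depth d = V / A = 1.031 in.
C = d / P = 1.031 / 2.64 = 0.39.

C ≈ 0.39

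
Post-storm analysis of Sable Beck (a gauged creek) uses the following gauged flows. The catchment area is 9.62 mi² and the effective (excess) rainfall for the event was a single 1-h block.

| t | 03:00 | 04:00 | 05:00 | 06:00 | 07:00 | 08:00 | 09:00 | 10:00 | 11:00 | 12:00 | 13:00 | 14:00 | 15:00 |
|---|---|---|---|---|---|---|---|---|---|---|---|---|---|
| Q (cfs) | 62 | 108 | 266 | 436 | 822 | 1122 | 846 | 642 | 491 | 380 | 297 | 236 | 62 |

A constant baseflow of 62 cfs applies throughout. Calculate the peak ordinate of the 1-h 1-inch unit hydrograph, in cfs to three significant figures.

U_p ≈ 1330 cfs

Direct runoff: 0.0, 46.0, 204.0, 374.0, 760.0, 1060.0, 784.0, 580.0, 429.0, 318.0, 235.0, 174.0, 0.0 cfs; ΣQ_DR = 4964 cfs, peak = 1060.0 cfs.
Runoff depth d = ΣQ_DR·Δt / A = 4964 × 3600 / (9.62 mi²) = 0.7996 in.
The 1-inch UH is the DRH scaled by (1 in)/d, so U_p = 1060.0 × 1/0.7996 = 1330 cfs.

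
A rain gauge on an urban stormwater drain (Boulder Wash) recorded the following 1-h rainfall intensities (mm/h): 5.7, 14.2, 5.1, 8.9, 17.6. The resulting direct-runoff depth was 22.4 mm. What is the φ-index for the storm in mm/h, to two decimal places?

φ ≈ 6.10 mm/h

Only the 3 blocks with intensity above φ contribute runoff: 14.2, 8.9, 17.6 mm/h.
Σ(I−φ)·Δt = d  ⇒  (14.2+8.9+17.6 − 3φ)·1 = 22.4
φ = (40.70 − 22.4/1) / 3 = 6.10 mm/h.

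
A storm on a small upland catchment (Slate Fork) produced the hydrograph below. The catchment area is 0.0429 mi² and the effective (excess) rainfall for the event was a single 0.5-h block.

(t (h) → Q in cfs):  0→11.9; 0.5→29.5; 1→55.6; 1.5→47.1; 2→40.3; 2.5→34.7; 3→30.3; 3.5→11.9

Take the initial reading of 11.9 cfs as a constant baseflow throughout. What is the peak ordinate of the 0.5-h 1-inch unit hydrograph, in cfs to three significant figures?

Direct runoff: 0.0, 17.6, 43.7, 35.2, 28.4, 22.8, 18.4, 0.0 cfs; ΣQ_DR = 166.1 cfs, peak = 43.7 cfs.
Runoff depth d = ΣQ_DR·Δt / A = 166.1 × 1800 / (0.0429 mi²) = 3.000 in.
The 1-inch UH is the DRH scaled by (1 in)/d, so U_p = 43.7 × 1/3.000 = 14.6 cfs.

U_p ≈ 14.6 cfs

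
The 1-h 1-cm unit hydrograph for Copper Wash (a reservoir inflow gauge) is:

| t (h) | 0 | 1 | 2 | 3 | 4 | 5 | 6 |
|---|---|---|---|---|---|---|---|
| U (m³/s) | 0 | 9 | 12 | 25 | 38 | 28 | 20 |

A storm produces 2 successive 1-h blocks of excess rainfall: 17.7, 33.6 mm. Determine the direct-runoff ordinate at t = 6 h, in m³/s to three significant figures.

By discrete convolution, Q_j = Σ (P_i / 10 mm) · U_{j−i}.
At t = 6 h (j=6): Q = (17.7/10)·20 + (33.6/10)·28 = 129 m³/s.

Q ≈ 129 m³/s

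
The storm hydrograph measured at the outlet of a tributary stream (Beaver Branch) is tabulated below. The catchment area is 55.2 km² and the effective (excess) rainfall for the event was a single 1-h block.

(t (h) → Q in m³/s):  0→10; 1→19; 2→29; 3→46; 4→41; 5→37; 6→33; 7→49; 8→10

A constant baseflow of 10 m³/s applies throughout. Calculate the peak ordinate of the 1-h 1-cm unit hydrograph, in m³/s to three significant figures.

U_p ≈ 32.5 m³/s

Direct runoff: 0.0, 9.0, 19.0, 36.0, 31.0, 27.0, 23.0, 39.0, 0.0 m³/s; ΣQ_DR = 184.0 m³/s, peak = 39.0 m³/s.
Runoff depth d = ΣQ_DR·Δt / A = 184.0 × 3600 / (55.2 km²) = 12.00 mm.
The 1-cm UH is the DRH scaled by (10 mm)/d, so U_p = 39.0 × 10/12.00 = 32.5 m³/s.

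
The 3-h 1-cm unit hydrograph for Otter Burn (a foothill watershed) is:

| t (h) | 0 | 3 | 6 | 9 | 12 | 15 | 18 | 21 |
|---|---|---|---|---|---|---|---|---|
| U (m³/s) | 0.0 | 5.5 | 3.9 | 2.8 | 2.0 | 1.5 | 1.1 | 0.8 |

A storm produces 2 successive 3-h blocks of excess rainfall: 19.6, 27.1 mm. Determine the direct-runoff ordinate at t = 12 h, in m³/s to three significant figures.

By discrete convolution, Q_j = Σ (P_i / 10 mm) · U_{j−i}.
At t = 12 h (j=4): Q = (19.6/10)·2.0 + (27.1/10)·2.8 = 11.5 m³/s.

Q ≈ 11.5 m³/s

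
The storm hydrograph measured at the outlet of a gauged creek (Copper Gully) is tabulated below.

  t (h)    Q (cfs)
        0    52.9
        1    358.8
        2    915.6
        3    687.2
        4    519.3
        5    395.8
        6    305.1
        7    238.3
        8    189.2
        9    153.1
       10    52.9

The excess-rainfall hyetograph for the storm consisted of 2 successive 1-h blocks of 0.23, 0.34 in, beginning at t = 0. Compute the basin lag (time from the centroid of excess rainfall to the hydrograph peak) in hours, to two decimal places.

Centroid of excess rainfall: t_c = Σ P_i·t̄_i / ΣP_i = 1.0965 h (block centres at 0.5, 1.5 h).
Hydrograph peak occurs at t = 2 h, so basin lag t_L = 2 − 1.0965 = 0.90 h.

t_L ≈ 0.90 h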